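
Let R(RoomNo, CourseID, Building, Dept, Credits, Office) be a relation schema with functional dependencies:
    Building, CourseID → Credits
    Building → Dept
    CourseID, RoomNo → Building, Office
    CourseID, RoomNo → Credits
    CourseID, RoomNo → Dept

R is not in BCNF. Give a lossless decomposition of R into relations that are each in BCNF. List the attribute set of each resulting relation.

{Building, CourseID, Credits}; {Building, CourseID, Office, RoomNo}; {Building, Dept}

Candidate key of the original relation: {CourseID, RoomNo}.
Within {Building, CourseID, Credits, Dept, Office, RoomNo}: {Building, CourseID}⁺ ∩ {Building, CourseID, Credits, Dept, Office, RoomNo} = {Building, CourseID, Credits, Dept}, not the whole set, so Building, CourseID → Credits, Dept violates BCNF; decompose into {Building, CourseID, Credits, Dept} and {Building, CourseID, Office, RoomNo}.
Within {Building, CourseID, Credits, Dept}: {Building}⁺ ∩ {Building, CourseID, Credits, Dept} = {Building, Dept}, not the whole set, so Building → Dept violates BCNF; decompose into {Building, Dept} and {Building, CourseID, Credits}.
{Building, Dept}: every determinant is a superkey — BCNF.
{Building, CourseID, Credits}: every determinant is a superkey — BCNF.
{Building, CourseID, Office, RoomNo}: every determinant is a superkey — BCNF.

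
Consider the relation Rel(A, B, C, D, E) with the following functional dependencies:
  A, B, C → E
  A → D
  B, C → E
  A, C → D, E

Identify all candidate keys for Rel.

{A, B, C}

{A, B, C} never appear on the right of any FD, so every key must include all of them.
{A, B, C}⁺ = {A, B, C, D, E} — all of the relation — so {A, B, C} is a candidate key.
No other minimal set has full closure, so this is the only candidate key.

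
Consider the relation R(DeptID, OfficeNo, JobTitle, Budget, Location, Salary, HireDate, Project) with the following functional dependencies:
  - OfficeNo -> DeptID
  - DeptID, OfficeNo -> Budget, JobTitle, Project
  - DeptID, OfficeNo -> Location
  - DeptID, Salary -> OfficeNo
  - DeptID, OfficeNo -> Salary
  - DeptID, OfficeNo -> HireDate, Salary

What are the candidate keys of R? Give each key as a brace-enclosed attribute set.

Closure of {OfficeNo} is {Budget, DeptID, HireDate, JobTitle, Location, OfficeNo, Project, Salary}, the whole schema; {OfficeNo} is a candidate key.
Closure of {DeptID, Salary} is {Budget, DeptID, HireDate, JobTitle, Location, OfficeNo, Project, Salary}, the whole schema; {DeptID, Salary} is a candidate key.
These are minimal and exhaustive — every other superkey contains one of them.

{DeptID, Salary}, {OfficeNo}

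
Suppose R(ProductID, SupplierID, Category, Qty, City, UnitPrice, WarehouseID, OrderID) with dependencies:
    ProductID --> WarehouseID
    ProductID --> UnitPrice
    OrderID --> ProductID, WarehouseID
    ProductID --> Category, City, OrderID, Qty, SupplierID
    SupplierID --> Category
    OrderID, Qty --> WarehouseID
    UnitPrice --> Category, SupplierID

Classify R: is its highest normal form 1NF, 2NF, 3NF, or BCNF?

Candidate keys: {OrderID}, {ProductID}. Prime attributes: {OrderID, ProductID}.
SupplierID --> Category breaks BCNF: {SupplierID}⁺ = {Category, SupplierID}, so {SupplierID} is not a superkey.
SupplierID --> Category has non-prime {Category} on the right and a non-superkey on the left, so 3NF fails.
Every candidate key is a single attribute, so no partial dependency is possible; 2NF holds.

2NF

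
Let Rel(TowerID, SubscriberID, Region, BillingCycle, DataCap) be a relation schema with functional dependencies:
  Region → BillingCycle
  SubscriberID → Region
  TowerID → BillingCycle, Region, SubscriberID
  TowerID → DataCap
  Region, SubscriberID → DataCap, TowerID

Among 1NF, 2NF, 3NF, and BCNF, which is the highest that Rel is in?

2NF

Candidate keys: {SubscriberID}, {TowerID}. Prime attributes: {SubscriberID, TowerID}.
For Region → BillingCycle we have {Region}⁺ = {BillingCycle, Region}; {Region} is not a superkey, so BCNF fails.
Because {BillingCycle} is non-prime and the left side of Region → BillingCycle is not a superkey, the relation is not in 3NF.
With only single-attribute keys there can be no partial dependency, so 2NF holds.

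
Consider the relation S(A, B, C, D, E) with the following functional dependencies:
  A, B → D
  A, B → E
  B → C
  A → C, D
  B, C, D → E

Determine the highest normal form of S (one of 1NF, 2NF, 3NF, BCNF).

Candidate key: {A, B}. Prime attributes: {A, B}.
For B → C we have {B}⁺ = {B, C}; {B} is not a superkey, so BCNF fails.
Because {C} is non-prime and the left side of B → C is not a superkey, the relation is not in 3NF.
The proper key subset {A} of {A, B} determines non-prime {C, D}, so the relation is not even in 2NF.

1NF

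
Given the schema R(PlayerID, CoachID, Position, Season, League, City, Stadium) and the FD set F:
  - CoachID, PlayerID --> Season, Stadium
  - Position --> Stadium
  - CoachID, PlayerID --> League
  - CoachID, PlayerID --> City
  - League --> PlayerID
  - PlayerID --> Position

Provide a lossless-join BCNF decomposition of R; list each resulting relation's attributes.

Candidate keys of the original relation: {CoachID, League}, {CoachID, PlayerID}.
{City, CoachID, League, PlayerID, Position, Season, Stadium}: {Position} determines {Position, Stadium} here but is not a superkey — split on Position --> Stadium, giving {Position, Stadium} and {City, CoachID, League, PlayerID, Position, Season}.
{Position, Stadium} has no BCNF violation.
{City, CoachID, League, PlayerID, Position, Season}: {League} determines {League, PlayerID, Position} here but is not a superkey — split on League --> PlayerID, Position, giving {League, PlayerID, Position} and {City, CoachID, League, Season}.
{League, PlayerID, Position}: {PlayerID} determines {PlayerID, Position} here but is not a superkey — split on PlayerID --> Position, giving {PlayerID, Position} and {League, PlayerID}.
{PlayerID, Position} has no BCNF violation.
{League, PlayerID} has no BCNF violation.
{City, CoachID, League, Season} has no BCNF violation.

{City, CoachID, League, Season}; {League, PlayerID}; {PlayerID, Position}; {Position, Stadium}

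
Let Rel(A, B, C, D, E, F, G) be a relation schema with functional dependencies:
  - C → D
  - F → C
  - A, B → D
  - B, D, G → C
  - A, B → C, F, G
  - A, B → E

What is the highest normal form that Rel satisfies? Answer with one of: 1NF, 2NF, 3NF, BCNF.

Candidate key: {A, B}. Prime attributes: {A, B}.
For C → D we have {C}⁺ = {C, D}; {C} is not a superkey, so BCNF fails.
C → D determines the non-prime attribute {D} from a non-superkey — 3NF is violated.
Checking every proper subset of each key, none determines a non-prime attribute — 2NF is satisfied.

2NF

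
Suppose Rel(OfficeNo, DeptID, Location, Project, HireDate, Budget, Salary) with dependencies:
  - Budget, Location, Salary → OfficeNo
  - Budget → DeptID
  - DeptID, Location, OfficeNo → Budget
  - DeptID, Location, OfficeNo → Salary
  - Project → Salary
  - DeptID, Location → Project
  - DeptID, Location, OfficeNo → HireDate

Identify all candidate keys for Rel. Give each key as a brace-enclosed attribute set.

{Budget, Location}, {DeptID, Location, OfficeNo}

{Location} never appears on the right of any FD, so every key must include it.
{Budget, Location}⁺ = {Budget, DeptID, HireDate, Location, OfficeNo, Project, Salary}, which is every attribute, so {Budget, Location} is a candidate key.
{DeptID, Location, OfficeNo}⁺ = {Budget, DeptID, HireDate, Location, OfficeNo, Project, Salary}, which is every attribute, so {DeptID, Location, OfficeNo} is a candidate key.
These are minimal and exhaustive — every other superkey contains one of them.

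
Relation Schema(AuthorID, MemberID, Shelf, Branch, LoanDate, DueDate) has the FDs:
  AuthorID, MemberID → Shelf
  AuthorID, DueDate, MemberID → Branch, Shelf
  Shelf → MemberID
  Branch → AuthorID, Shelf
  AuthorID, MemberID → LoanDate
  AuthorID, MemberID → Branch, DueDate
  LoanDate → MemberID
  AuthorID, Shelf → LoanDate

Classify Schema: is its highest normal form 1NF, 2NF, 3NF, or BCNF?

Candidate keys: {AuthorID, LoanDate}, {AuthorID, MemberID}, {AuthorID, Shelf}, {Branch}. Prime attributes: {AuthorID, Branch, LoanDate, MemberID, Shelf}.
For Shelf → MemberID we have {Shelf}⁺ = {MemberID, Shelf}; {Shelf} is not a superkey, so BCNF fails.
Since {MemberID} ⊆ prime attributes and every other non-superkey FD also has a prime right side, the schema is in 3NF.

3NF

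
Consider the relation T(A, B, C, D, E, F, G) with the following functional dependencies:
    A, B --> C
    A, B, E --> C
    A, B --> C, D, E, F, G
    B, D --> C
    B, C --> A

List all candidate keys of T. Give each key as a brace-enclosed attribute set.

{B} never appears on the right of any FD, so every key must include it.
{A, B}⁺ = {A, B, C, D, E, F, G}, which is every attribute, so {A, B} is a candidate key.
{B, C}⁺ = {A, B, C, D, E, F, G}, which is every attribute, so {B, C} is a candidate key.
{B, D}⁺ = {A, B, C, D, E, F, G}, which is every attribute, so {B, D} is a candidate key.
Any other superkey properly contains one of these, so there are no further candidate keys.

{A, B}, {B, C}, {B, D}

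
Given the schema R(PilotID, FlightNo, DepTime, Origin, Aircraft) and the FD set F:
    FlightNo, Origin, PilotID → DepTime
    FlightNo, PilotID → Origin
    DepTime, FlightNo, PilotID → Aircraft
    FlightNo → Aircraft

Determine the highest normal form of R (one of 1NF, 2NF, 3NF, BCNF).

1NF

Candidate key: {FlightNo, PilotID}. Prime attributes: {FlightNo, PilotID}.
For FlightNo → Aircraft we have {FlightNo}⁺ = {Aircraft, FlightNo}; {FlightNo} is not a superkey, so BCNF fails.
FlightNo → Aircraft has non-prime {Aircraft} on the right and a non-superkey on the left, so 3NF fails.
The proper key subset {FlightNo} of {FlightNo, PilotID} determines non-prime {Aircraft}, so the relation is not even in 2NF.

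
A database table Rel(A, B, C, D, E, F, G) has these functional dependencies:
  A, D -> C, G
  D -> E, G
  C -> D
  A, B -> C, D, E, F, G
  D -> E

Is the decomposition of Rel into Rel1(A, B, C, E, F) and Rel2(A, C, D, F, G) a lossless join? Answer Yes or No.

Yes

Rel1 ∩ Rel2 = {A, C, F}; its closure under F is {A, C, D, E, F, G}.
Since Rel2 ⊆ {A, C, D, E, F, G}, the intersection is a superkey of Rel2; the decomposition is lossless.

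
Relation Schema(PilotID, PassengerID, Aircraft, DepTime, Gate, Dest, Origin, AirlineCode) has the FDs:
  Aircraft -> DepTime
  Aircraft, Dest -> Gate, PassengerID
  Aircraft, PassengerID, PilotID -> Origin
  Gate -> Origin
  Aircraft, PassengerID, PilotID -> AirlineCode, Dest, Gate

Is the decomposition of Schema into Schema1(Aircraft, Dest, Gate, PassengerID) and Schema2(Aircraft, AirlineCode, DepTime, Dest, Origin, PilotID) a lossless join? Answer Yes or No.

Schema1 ∩ Schema2 = {Aircraft, Dest}; its closure under F is {Aircraft, DepTime, Dest, Gate, Origin, PassengerID}.
Schema1 is contained in that closure, so Schema1 ∩ Schema2 -> Schema1 holds and the join is lossless.

Yes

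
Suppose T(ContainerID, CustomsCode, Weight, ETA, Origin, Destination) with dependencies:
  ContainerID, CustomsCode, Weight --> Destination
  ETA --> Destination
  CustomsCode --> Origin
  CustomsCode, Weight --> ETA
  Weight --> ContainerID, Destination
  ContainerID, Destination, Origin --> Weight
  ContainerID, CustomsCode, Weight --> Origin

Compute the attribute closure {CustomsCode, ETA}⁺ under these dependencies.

Start with {CustomsCode, ETA}.
ETA --> Destination applies; add {Destination} → now {CustomsCode, Destination, ETA}.
CustomsCode --> Origin applies; add {Origin} → now {CustomsCode, Destination, ETA, Origin}.
No further FD applies.

{CustomsCode, Destination, ETA, Origin}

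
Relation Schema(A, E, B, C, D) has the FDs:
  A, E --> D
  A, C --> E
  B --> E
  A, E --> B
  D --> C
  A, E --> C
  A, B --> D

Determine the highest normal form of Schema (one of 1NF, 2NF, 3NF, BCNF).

Candidate keys: {A, B}, {A, C}, {A, D}, {A, E}. Prime attributes: {A, B, C, D, E}.
For B --> E we have {B}⁺ = {B, E}; {B} is not a superkey, so BCNF fails.
But every attribute on its right side ({E}) is prime, and the same holds for every other non-superkey FD, so 3NF still holds.

3NF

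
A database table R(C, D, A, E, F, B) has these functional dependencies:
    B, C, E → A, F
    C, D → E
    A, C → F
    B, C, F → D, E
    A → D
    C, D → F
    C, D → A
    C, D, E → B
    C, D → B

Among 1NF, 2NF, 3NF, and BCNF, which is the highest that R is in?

3NF

Candidate keys: {A, C}, {B, C, E}, {B, C, F}, {C, D}. Prime attributes: {A, B, C, D, E, F}.
For A → D we have {A}⁺ = {A, D}; {A} is not a superkey, so BCNF fails.
Since {D} ⊆ prime attributes and every other non-superkey FD also has a prime right side, the schema is in 3NF.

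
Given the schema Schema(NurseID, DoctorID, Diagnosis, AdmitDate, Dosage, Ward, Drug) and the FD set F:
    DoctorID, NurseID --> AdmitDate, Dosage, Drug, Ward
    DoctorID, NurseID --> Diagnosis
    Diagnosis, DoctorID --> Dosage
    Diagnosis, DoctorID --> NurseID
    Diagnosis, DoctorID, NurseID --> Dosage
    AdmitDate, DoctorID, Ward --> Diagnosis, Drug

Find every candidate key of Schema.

{AdmitDate, DoctorID, Ward}, {Diagnosis, DoctorID}, {DoctorID, NurseID}

No FD produces {DoctorID}, so it must be in every candidate key.
{Diagnosis, DoctorID}⁺ = {AdmitDate, Diagnosis, DoctorID, Dosage, Drug, NurseID, Ward}, which is every attribute, so {Diagnosis, DoctorID} is a candidate key.
{DoctorID, NurseID}⁺ = {AdmitDate, Diagnosis, DoctorID, Dosage, Drug, NurseID, Ward}, which is every attribute, so {DoctorID, NurseID} is a candidate key.
{AdmitDate, DoctorID, Ward}⁺ = {AdmitDate, Diagnosis, DoctorID, Dosage, Drug, NurseID, Ward}, which is every attribute, so {AdmitDate, DoctorID, Ward} is a candidate key.
No proper subset of any of these is a key, and no other minimal superkey exists.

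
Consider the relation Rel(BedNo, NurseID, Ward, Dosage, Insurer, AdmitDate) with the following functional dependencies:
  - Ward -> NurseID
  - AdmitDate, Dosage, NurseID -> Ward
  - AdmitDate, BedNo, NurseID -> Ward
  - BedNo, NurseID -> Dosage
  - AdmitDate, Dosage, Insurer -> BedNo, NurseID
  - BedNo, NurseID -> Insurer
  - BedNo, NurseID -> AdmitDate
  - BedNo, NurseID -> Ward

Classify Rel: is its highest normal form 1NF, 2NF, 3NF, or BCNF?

3NF

Candidate keys: {AdmitDate, Dosage, Insurer}, {BedNo, NurseID}, {BedNo, Ward}. Prime attributes: {AdmitDate, BedNo, Dosage, Insurer, NurseID, Ward}.
Ward -> NurseID breaks BCNF: {Ward}⁺ = {NurseID, Ward}, so {Ward} is not a superkey.
Since {NurseID} ⊆ prime attributes and every other non-superkey FD also has a prime right side, the schema is in 3NF.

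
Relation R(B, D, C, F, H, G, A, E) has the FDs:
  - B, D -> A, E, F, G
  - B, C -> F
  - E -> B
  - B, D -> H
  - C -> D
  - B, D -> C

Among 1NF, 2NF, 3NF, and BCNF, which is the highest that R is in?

3NF

Candidate keys: {B, C}, {B, D}, {C, E}, {D, E}. Prime attributes: {B, C, D, E}.
E -> B: {E}⁺ = {B, E}, which is not all of the attributes, so the left side is not a superkey — BCNF is violated.
Since {B} ⊆ prime attributes and every other non-superkey FD also has a prime right side, the schema is in 3NF.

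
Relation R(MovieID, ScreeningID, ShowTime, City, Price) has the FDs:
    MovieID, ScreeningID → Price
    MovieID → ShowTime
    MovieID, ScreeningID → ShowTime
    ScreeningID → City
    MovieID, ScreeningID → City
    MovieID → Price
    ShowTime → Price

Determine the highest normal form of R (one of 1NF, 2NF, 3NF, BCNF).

1NF

Candidate key: {MovieID, ScreeningID}. Prime attributes: {MovieID, ScreeningID}.
For MovieID → ShowTime we have {MovieID}⁺ = {MovieID, Price, ShowTime}; {MovieID} is not a superkey, so BCNF fails.
Because {ShowTime} is non-prime and the left side of MovieID → ShowTime is not a superkey, the relation is not in 3NF.
Since {MovieID} ⊂ {MovieID, ScreeningID} and {MovieID}⁺ ⊇ {Price, ShowTime} with {Price, ShowTime} non-prime, there is a partial dependency; 2NF fails.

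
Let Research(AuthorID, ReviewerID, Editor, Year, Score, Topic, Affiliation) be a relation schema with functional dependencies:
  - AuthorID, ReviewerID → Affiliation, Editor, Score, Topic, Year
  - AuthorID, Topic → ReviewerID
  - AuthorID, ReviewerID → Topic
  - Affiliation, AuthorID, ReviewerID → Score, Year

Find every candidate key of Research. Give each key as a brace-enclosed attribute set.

Attributes never on any right-hand side: {AuthorID} — every candidate key must contain it.
Closure of {AuthorID, ReviewerID} is {Affiliation, AuthorID, Editor, ReviewerID, Score, Topic, Year}, the whole schema; {AuthorID, ReviewerID} is a candidate key.
Closure of {AuthorID, Topic} is {Affiliation, AuthorID, Editor, ReviewerID, Score, Topic, Year}, the whole schema; {AuthorID, Topic} is a candidate key.
These are minimal and exhaustive — every other superkey contains one of them.

{AuthorID, ReviewerID}, {AuthorID, Topic}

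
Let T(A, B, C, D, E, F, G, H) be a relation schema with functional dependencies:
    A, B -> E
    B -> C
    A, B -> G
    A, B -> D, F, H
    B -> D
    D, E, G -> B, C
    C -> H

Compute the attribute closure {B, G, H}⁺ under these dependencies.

{B, C, D, G, H}

Start with {B, G, H}.
B -> C applies; add {C} → now {B, C, G, H}.
B -> D applies; add {D} → now {B, C, D, G, H}.
No further FD applies.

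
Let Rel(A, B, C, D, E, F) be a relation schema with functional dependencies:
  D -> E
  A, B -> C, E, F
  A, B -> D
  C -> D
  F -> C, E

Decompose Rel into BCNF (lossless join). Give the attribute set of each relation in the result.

{A, B, F}; {C, D}; {C, F}; {D, E}

Candidate key of the original relation: {A, B}.
{A, B, C, D, E, F}: {D} determines {D, E} here but is not a superkey — split on D -> E, giving {D, E} and {A, B, C, D, F}.
{D, E}: every determinant is a superkey — BCNF.
{A, B, C, D, F}: {C} determines {C, D} here but is not a superkey — split on C -> D, giving {C, D} and {A, B, C, F}.
{C, D}: every determinant is a superkey — BCNF.
{A, B, C, F}: {F} determines {C, F} here but is not a superkey — split on F -> C, giving {C, F} and {A, B, F}.
{C, F}: every determinant is a superkey — BCNF.
{A, B, F}: every determinant is a superkey — BCNF.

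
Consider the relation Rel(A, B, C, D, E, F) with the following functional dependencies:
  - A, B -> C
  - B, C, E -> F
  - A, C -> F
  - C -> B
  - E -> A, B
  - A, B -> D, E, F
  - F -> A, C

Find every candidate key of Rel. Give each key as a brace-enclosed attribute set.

{A, B}, {A, C}, {E}, {F}

{E} is a candidate key since {E}⁺ = {A, B, C, D, E, F} covers every attribute.
{F} is a candidate key since {F}⁺ = {A, B, C, D, E, F} covers every attribute.
{A, B} is a candidate key since {A, B}⁺ = {A, B, C, D, E, F} covers every attribute.
{A, C} is a candidate key since {A, C}⁺ = {A, B, C, D, E, F} covers every attribute.
These are minimal and exhaustive — every other superkey contains one of them.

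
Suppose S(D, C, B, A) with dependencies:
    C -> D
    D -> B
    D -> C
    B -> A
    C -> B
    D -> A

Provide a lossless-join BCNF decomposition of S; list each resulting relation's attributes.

{A, B}; {B, C, D}

Candidate keys of the original relation: {C}, {D}.
{A, B, C, D}: {B} determines {A, B} here but is not a superkey — split on B -> A, giving {A, B} and {B, C, D}.
{A, B} has no BCNF violation.
{B, C, D} has no BCNF violation.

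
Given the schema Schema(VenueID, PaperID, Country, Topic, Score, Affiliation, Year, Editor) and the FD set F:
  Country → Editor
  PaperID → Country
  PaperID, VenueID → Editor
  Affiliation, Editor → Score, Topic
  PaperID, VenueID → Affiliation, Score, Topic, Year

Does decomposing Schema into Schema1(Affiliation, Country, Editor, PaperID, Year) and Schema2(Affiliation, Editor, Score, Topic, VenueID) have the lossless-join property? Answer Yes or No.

Common attributes: {Affiliation, Editor}; their closure is {Affiliation, Editor, Score, Topic}.
Neither Schema1 nor Schema2 is contained in that closure, so the decomposition is lossy.

No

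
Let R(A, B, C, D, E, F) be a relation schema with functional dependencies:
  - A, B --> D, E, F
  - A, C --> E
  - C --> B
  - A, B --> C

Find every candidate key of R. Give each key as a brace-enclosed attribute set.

Attributes never on any right-hand side: {A} — every candidate key must contain it.
{A, B} is a candidate key since {A, B}⁺ = {A, B, C, D, E, F} covers every attribute.
{A, C} is a candidate key since {A, C}⁺ = {A, B, C, D, E, F} covers every attribute.
These are minimal and exhaustive — every other superkey contains one of them.

{A, B}, {A, C}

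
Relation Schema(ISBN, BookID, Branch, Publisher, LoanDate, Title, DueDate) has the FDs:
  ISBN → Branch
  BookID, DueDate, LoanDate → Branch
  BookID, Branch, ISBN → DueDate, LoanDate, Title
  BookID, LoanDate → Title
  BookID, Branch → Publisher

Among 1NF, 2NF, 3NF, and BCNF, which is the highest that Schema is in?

Candidate key: {BookID, ISBN}. Prime attributes: {BookID, ISBN}.
ISBN → Branch: {ISBN}⁺ = {Branch, ISBN}, which is not all of the attributes, so the left side is not a superkey — BCNF is violated.
ISBN → Branch determines the non-prime attribute {Branch} from a non-superkey — 3NF is violated.
Since {ISBN} ⊂ {BookID, ISBN} and {ISBN}⁺ ⊇ {Branch} with {Branch} non-prime, there is a partial dependency; 2NF fails.

1NF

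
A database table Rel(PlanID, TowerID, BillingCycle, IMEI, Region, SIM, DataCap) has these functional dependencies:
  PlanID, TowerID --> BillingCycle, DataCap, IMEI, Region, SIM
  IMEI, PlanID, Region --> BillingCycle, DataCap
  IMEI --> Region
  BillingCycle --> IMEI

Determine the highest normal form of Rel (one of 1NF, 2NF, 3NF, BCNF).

Candidate key: {PlanID, TowerID}. Prime attributes: {PlanID, TowerID}.
IMEI, PlanID, Region --> BillingCycle, DataCap: {IMEI, PlanID, Region}⁺ = {BillingCycle, DataCap, IMEI, PlanID, Region}, which is not all of the attributes, so the left side is not a superkey — BCNF is violated.
IMEI, PlanID, Region --> BillingCycle, DataCap determines the non-prime attributes {BillingCycle, DataCap} from a non-superkey — 3NF is violated.
No proper subset of a key has a non-prime attribute in its closure, so there is no partial dependency; 2NF holds.

2NF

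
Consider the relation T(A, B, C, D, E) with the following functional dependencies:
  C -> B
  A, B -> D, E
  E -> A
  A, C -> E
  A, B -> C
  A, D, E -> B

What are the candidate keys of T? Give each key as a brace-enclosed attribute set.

{A, B}, {A, C}, {B, E}, {C, E}, {D, E}

Closure of {A, B} is {A, B, C, D, E}, the whole schema; {A, B} is a candidate key.
Closure of {A, C} is {A, B, C, D, E}, the whole schema; {A, C} is a candidate key.
Closure of {B, E} is {A, B, C, D, E}, the whole schema; {B, E} is a candidate key.
Closure of {C, E} is {A, B, C, D, E}, the whole schema; {C, E} is a candidate key.
Closure of {D, E} is {A, B, C, D, E}, the whole schema; {D, E} is a candidate key.
Any other superkey properly contains one of these, so there are no further candidate keys.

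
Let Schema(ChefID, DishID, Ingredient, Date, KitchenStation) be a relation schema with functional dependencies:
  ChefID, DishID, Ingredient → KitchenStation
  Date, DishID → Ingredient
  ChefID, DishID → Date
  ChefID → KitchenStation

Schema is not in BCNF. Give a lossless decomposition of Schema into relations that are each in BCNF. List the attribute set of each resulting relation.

Candidate key of the original relation: {ChefID, DishID}.
In {ChefID, Date, DishID, Ingredient, KitchenStation}, {Date, DishID} is not a superkey ({Date, DishID}⁺ restricted to this set is {Date, DishID, Ingredient}), so split on Date, DishID → Ingredient into {Date, DishID, Ingredient} and {ChefID, Date, DishID, KitchenStation}.
{Date, DishID, Ingredient} is in BCNF.
In {ChefID, Date, DishID, KitchenStation}, {ChefID} is not a superkey ({ChefID}⁺ restricted to this set is {ChefID, KitchenStation}), so split on ChefID → KitchenStation into {ChefID, KitchenStation} and {ChefID, Date, DishID}.
{ChefID, KitchenStation} is in BCNF.
{ChefID, Date, DishID} is in BCNF.

{ChefID, Date, DishID}; {ChefID, KitchenStation}; {Date, DishID, Ingredient}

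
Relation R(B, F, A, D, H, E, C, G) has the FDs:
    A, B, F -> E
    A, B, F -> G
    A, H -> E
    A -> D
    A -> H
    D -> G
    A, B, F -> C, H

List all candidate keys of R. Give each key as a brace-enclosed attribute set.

{A, B, F} never appear on the right of any FD, so every key must include all of them.
{A, B, F}⁺ = {A, B, C, D, E, F, G, H} — all of the relation — so {A, B, F} is a candidate key.
No other minimal set has full closure, so this is the only candidate key.

{A, B, F}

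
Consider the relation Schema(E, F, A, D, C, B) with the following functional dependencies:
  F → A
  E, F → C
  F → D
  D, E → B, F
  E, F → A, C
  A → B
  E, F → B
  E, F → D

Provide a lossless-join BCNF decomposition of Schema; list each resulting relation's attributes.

Candidate keys of the original relation: {D, E}, {E, F}.
{A, B, C, D, E, F}: {F} determines {A, B, D, F} here but is not a superkey — split on F → A, B, D, giving {A, B, D, F} and {C, E, F}.
{A, B, D, F}: {A} determines {A, B} here but is not a superkey — split on A → B, giving {A, B} and {A, D, F}.
{A, B} has no BCNF violation.
{A, D, F} has no BCNF violation.
{C, E, F} has no BCNF violation.

{A, B}; {A, D, F}; {C, E, F}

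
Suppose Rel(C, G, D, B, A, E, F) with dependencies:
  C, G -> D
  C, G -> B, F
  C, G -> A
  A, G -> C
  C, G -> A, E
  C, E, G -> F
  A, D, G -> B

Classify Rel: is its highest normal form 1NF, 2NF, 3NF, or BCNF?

BCNF

Candidate keys: {A, G}, {C, G}. Prime attributes: {A, C, G}.
Each dependency's left side is a superkey — BCNF holds.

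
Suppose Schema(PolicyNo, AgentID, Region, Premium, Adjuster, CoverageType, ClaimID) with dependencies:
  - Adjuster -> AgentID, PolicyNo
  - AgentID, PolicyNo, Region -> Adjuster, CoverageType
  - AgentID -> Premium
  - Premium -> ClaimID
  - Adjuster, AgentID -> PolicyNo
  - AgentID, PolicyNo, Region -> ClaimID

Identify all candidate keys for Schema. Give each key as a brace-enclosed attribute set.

Attributes never on any right-hand side: {Region} — every candidate key must contain it.
Closure of {Adjuster, Region} is {Adjuster, AgentID, ClaimID, CoverageType, PolicyNo, Premium, Region}, the whole schema; {Adjuster, Region} is a candidate key.
Closure of {AgentID, PolicyNo, Region} is {Adjuster, AgentID, ClaimID, CoverageType, PolicyNo, Premium, Region}, the whole schema; {AgentID, PolicyNo, Region} is a candidate key.
These are minimal and exhaustive — every other superkey contains one of them.

{Adjuster, Region}, {AgentID, PolicyNo, Region}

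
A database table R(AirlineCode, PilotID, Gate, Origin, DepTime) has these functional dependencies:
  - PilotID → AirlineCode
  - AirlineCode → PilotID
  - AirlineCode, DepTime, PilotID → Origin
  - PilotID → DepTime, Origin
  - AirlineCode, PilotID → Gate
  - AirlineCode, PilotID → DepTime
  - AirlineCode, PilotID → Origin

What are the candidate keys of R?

{AirlineCode} is a candidate key since {AirlineCode}⁺ = {AirlineCode, DepTime, Gate, Origin, PilotID} covers every attribute.
{PilotID} is a candidate key since {PilotID}⁺ = {AirlineCode, DepTime, Gate, Origin, PilotID} covers every attribute.
No proper subset of any of these is a key, and no other minimal superkey exists.

{AirlineCode}, {PilotID}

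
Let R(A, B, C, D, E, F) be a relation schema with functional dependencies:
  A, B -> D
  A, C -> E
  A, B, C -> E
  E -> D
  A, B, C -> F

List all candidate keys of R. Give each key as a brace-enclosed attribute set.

{A, B, C}

{A, B, C} never appear on the right of any FD, so every key must include all of them.
{A, B, C}⁺ = {A, B, C, D, E, F} — all of the relation — so {A, B, C} is a candidate key.
No smaller or unrelated set reaches every attribute, so there are no other keys.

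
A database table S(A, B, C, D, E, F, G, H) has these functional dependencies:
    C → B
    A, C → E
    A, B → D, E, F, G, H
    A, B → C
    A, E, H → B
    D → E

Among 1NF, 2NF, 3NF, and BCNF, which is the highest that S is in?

Candidate keys: {A, B}, {A, C}, {A, D, H}, {A, E, H}. Prime attributes: {A, B, C, D, E, H}.
C → B: {C}⁺ = {B, C}, which is not all of the attributes, so the left side is not a superkey — BCNF is violated.
Since {B} ⊆ prime attributes and every other non-superkey FD also has a prime right side, the schema is in 3NF.

3NF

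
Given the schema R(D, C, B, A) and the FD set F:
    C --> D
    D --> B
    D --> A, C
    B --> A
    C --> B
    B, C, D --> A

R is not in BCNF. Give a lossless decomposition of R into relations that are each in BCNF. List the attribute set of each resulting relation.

Candidate keys of the original relation: {C}, {D}.
{A, B, C, D}: {B} determines {A, B} here but is not a superkey — split on B --> A, giving {A, B} and {B, C, D}.
{A, B} has no BCNF violation.
{B, C, D} has no BCNF violation.

{A, B}; {B, C, D}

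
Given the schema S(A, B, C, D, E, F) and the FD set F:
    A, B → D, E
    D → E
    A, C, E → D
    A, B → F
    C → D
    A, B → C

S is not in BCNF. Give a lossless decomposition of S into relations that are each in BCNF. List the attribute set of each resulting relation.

Candidate key of the original relation: {A, B}.
In {A, B, C, D, E, F}, {D} is not a superkey ({D}⁺ restricted to this set is {D, E}), so split on D → E into {D, E} and {A, B, C, D, F}.
{D, E} has no BCNF violation.
In {A, B, C, D, F}, {C} is not a superkey ({C}⁺ restricted to this set is {C, D}), so split on C → D into {C, D} and {A, B, C, F}.
{C, D} has no BCNF violation.
{A, B, C, F} has no BCNF violation.

{A, B, C, F}; {C, D}; {D, E}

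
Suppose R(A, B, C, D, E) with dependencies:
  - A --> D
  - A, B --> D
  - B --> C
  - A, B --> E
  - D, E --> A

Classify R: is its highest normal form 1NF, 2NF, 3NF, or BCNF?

Candidate keys: {A, B}, {B, D, E}. Prime attributes: {A, B, D, E}.
For A --> D we have {A}⁺ = {A, D}; {A} is not a superkey, so BCNF fails.
B --> C determines the non-prime attribute {C} from a non-superkey — 3NF is violated.
The proper key subset {B} of {A, B} determines non-prime {C}, so the relation is not even in 2NF.

1NF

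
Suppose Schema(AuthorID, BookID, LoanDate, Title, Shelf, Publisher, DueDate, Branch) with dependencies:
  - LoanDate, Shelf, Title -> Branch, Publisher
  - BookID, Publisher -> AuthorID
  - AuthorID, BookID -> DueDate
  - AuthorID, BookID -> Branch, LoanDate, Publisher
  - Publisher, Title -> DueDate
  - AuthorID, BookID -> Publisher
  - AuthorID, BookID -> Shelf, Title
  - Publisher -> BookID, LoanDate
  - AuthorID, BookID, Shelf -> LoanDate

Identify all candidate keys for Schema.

Closure of {Publisher} is {AuthorID, BookID, Branch, DueDate, LoanDate, Publisher, Shelf, Title}, the whole schema; {Publisher} is a candidate key.
Closure of {AuthorID, BookID} is {AuthorID, BookID, Branch, DueDate, LoanDate, Publisher, Shelf, Title}, the whole schema; {AuthorID, BookID} is a candidate key.
Closure of {LoanDate, Shelf, Title} is {AuthorID, BookID, Branch, DueDate, LoanDate, Publisher, Shelf, Title}, the whole schema; {LoanDate, Shelf, Title} is a candidate key.
Any other superkey properly contains one of these, so there are no further candidate keys.

{AuthorID, BookID}, {LoanDate, Shelf, Title}, {Publisher}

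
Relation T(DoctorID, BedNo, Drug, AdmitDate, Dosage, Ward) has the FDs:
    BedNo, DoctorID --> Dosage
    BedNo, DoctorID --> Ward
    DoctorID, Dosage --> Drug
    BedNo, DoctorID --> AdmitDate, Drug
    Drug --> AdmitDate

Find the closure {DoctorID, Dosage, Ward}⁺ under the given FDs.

{AdmitDate, DoctorID, Dosage, Drug, Ward}

Start with {DoctorID, Dosage, Ward}.
DoctorID, Dosage --> Drug applies; add {Drug} → now {DoctorID, Dosage, Drug, Ward}.
Drug --> AdmitDate applies; add {AdmitDate} → now {AdmitDate, DoctorID, Dosage, Drug, Ward}.
No further FD applies.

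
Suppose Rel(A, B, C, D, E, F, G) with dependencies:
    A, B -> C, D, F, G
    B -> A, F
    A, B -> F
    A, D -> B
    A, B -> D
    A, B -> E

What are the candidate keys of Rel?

{A, D}, {B}

{B} is a candidate key since {B}⁺ = {A, B, C, D, E, F, G} covers every attribute.
{A, D} is a candidate key since {A, D}⁺ = {A, B, C, D, E, F, G} covers every attribute.
Any other superkey properly contains one of these, so there are no further candidate keys.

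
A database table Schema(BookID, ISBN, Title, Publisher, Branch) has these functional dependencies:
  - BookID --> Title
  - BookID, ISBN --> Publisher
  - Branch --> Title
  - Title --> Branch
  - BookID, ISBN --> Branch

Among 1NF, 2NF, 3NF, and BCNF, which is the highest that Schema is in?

1NF

Candidate key: {BookID, ISBN}. Prime attributes: {BookID, ISBN}.
BookID --> Title breaks BCNF: {BookID}⁺ = {BookID, Branch, Title}, so {BookID} is not a superkey.
BookID --> Title determines the non-prime attribute {Title} from a non-superkey — 3NF is violated.
{BookID} is a proper subset of the key {BookID, ISBN}, and {BookID}⁺ contains the non-prime attributes {Branch, Title} — a partial dependency, so 2NF is violated.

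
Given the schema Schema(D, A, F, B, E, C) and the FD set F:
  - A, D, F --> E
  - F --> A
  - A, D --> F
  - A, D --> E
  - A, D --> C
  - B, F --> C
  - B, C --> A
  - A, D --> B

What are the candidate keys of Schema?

{A, D}, {B, C, D}, {D, F}

Attributes never on any right-hand side: {D} — every candidate key must contain it.
{A, D}⁺ = {A, B, C, D, E, F}, which is every attribute, so {A, D} is a candidate key.
{D, F}⁺ = {A, B, C, D, E, F}, which is every attribute, so {D, F} is a candidate key.
{B, C, D}⁺ = {A, B, C, D, E, F}, which is every attribute, so {B, C, D} is a candidate key.
No proper subset of any of these is a key, and no other minimal superkey exists.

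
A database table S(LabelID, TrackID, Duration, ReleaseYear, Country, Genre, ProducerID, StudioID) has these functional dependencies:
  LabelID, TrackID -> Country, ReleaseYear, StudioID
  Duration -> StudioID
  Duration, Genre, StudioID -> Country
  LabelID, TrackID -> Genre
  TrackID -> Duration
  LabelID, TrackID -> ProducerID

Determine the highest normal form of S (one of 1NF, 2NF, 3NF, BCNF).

Candidate key: {LabelID, TrackID}. Prime attributes: {LabelID, TrackID}.
For Duration -> StudioID we have {Duration}⁺ = {Duration, StudioID}; {Duration} is not a superkey, so BCNF fails.
Because {StudioID} is non-prime and the left side of Duration -> StudioID is not a superkey, the relation is not in 3NF.
{TrackID} is a proper subset of the key {LabelID, TrackID}, and {TrackID}⁺ contains the non-prime attributes {Duration, StudioID} — a partial dependency, so 2NF is violated.

1NF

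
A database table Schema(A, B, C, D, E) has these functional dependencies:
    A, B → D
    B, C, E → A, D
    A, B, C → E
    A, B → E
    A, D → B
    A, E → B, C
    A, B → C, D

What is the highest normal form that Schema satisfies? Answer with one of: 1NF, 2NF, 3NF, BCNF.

Candidate keys: {A, B}, {A, D}, {A, E}, {B, C, E}. Prime attributes: {A, B, C, D, E}.
Each dependency's left side is a superkey — BCNF holds.

BCNF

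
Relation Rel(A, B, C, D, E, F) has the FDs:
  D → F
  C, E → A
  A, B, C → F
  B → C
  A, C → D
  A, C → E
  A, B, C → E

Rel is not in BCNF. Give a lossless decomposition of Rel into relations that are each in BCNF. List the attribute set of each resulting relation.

Candidate keys of the original relation: {A, B}, {B, E}.
In {A, B, C, D, E, F}, {D} is not a superkey ({D}⁺ restricted to this set is {D, F}), so split on D → F into {D, F} and {A, B, C, D, E}.
{D, F} has no BCNF violation.
In {A, B, C, D, E}, {C, E} is not a superkey ({C, E}⁺ restricted to this set is {A, C, D, E}), so split on C, E → A, D into {A, C, D, E} and {B, C, E}.
{A, C, D, E} has no BCNF violation.
In {B, C, E}, {B} is not a superkey ({B}⁺ restricted to this set is {B, C}), so split on B → C into {B, C} and {B, E}.
{B, C} has no BCNF violation.
{B, E} has no BCNF violation.

{A, C, D, E}; {B, C}; {B, E}; {D, F}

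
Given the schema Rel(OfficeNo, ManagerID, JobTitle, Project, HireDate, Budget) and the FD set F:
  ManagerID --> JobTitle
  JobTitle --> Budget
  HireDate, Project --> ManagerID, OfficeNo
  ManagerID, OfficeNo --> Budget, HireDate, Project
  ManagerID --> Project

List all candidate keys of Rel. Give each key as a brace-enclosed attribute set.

{HireDate, ManagerID}, {HireDate, Project}, {ManagerID, OfficeNo}

Closure of {HireDate, ManagerID} is {Budget, HireDate, JobTitle, ManagerID, OfficeNo, Project}, the whole schema; {HireDate, ManagerID} is a candidate key.
Closure of {HireDate, Project} is {Budget, HireDate, JobTitle, ManagerID, OfficeNo, Project}, the whole schema; {HireDate, Project} is a candidate key.
Closure of {ManagerID, OfficeNo} is {Budget, HireDate, JobTitle, ManagerID, OfficeNo, Project}, the whole schema; {ManagerID, OfficeNo} is a candidate key.
Any other superkey properly contains one of these, so there are no further candidate keys.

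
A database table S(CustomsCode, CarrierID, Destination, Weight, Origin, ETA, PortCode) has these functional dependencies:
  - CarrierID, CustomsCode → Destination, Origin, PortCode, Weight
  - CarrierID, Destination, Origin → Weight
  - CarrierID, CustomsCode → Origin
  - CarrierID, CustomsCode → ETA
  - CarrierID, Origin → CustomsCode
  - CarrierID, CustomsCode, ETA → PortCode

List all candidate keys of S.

No FD produces {CarrierID}, so it must be in every candidate key.
{CarrierID, CustomsCode}⁺ = {CarrierID, CustomsCode, Destination, ETA, Origin, PortCode, Weight} — all of the relation — so {CarrierID, CustomsCode} is a candidate key.
{CarrierID, Origin}⁺ = {CarrierID, CustomsCode, Destination, ETA, Origin, PortCode, Weight} — all of the relation — so {CarrierID, Origin} is a candidate key.
Any other superkey properly contains one of these, so there are no further candidate keys.

{CarrierID, CustomsCode}, {CarrierID, Origin}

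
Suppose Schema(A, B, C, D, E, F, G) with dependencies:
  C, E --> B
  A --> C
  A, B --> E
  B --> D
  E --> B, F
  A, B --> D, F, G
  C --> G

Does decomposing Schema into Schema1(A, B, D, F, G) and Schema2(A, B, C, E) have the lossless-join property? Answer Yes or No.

Yes

Schema1 ∩ Schema2 = {A, B}; its closure under F is {A, B, C, D, E, F, G}.
Schema1 is contained in that closure, so Schema1 ∩ Schema2 --> Schema1 holds and the join is lossless.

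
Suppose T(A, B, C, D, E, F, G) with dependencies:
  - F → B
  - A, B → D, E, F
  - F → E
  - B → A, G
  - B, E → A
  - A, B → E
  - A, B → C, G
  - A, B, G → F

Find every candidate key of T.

{B}, {F}

{B} is a candidate key since {B}⁺ = {A, B, C, D, E, F, G} covers every attribute.
{F} is a candidate key since {F}⁺ = {A, B, C, D, E, F, G} covers every attribute.
These are minimal and exhaustive — every other superkey contains one of them.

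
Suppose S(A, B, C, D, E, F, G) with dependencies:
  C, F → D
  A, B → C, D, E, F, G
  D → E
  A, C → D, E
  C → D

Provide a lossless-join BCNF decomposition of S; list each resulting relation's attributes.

{A, B, C, F, G}; {C, D}; {D, E}

Candidate key of the original relation: {A, B}.
{A, B, C, D, E, F, G}: {C, F} determines {C, D, E, F} here but is not a superkey — split on C, F → D, E, giving {C, D, E, F} and {A, B, C, F, G}.
{C, D, E, F}: {D} determines {D, E} here but is not a superkey — split on D → E, giving {D, E} and {C, D, F}.
{D, E} is in BCNF.
{C, D, F}: {C} determines {C, D} here but is not a superkey — split on C → D, giving {C, D} and {C, F}.
{C, D} is in BCNF.
{C, F} is in BCNF.
{A, B, C, F, G} is in BCNF.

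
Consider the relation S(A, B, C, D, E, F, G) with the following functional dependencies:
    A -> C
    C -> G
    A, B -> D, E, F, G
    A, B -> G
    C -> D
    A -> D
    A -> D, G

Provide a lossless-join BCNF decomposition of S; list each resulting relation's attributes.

Candidate key of the original relation: {A, B}.
Within {A, B, C, D, E, F, G}: {A}⁺ ∩ {A, B, C, D, E, F, G} = {A, C, D, G}, not the whole set, so A -> C, D, G violates BCNF; decompose into {A, C, D, G} and {A, B, E, F}.
Within {A, C, D, G}: {C}⁺ ∩ {A, C, D, G} = {C, D, G}, not the whole set, so C -> D, G violates BCNF; decompose into {C, D, G} and {A, C}.
{C, D, G}: every determinant is a superkey — BCNF.
{A, C}: every determinant is a superkey — BCNF.
{A, B, E, F}: every determinant is a superkey — BCNF.

{A, B, E, F}; {A, C}; {C, D, G}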